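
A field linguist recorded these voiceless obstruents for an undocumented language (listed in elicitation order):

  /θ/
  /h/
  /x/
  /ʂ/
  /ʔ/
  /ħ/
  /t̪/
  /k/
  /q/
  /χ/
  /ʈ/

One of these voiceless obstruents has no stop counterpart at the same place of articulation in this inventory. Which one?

Dental: /t̪/ ~ /θ/
Retroflex: /ʈ/ ~ /ʂ/
Velar: /k/ ~ /x/
Uvular: /q/ ~ /χ/
Glottal: /ʔ/ ~ /h/
Pharyngeal: only /ħ/ (fricative); no stop partner.
So /ħ/ is the unpaired segment.

/ħ/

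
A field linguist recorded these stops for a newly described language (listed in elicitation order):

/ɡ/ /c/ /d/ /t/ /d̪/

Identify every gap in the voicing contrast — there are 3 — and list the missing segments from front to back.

dental: voiceless —, voiced /d̪/.
alveolar: voiceless /t/, voiced /d/.
palatal: voiceless /c/, voiced —.
velar: voiceless —, voiced /ɡ/.
Gaps, from front to back: dental lacks voiceless (/t̪/); palatal lacks voiced (/ɟ/); velar lacks voiceless (/k/).

/t̪/, /ɟ/, /k/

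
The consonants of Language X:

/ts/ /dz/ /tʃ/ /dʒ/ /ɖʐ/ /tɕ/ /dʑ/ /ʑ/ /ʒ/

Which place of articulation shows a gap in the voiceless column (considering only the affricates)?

retroflex

Voiceless: /ts/ (alveolar), /tʃ/ (postalveolar), /tɕ/ (alveolo-palatal).
Voiced: /dz/ (alveolar), /dʒ/ (postalveolar), /ɖʐ/ (retroflex), /dʑ/ (alveolo-palatal).
Every place of articulation has a voiceless member except retroflex, where /ʈʂ/ would be expected.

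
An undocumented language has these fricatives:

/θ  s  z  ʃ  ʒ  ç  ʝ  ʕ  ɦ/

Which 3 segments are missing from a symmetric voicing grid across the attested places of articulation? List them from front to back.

/ð/, /ħ/, /h/

place of articulation  voiceless  voiced  
dental            θ         —       
alveolar          s         z       
postalveolar      ʃ         ʒ       
palatal           ç         ʝ       
pharyngeal        —         ʕ       
glottal           —         ɦ       
Gaps, from front to back: dental lacks voiced (/ð/); pharyngeal lacks voiceless (/ħ/); glottal lacks voiceless (/h/).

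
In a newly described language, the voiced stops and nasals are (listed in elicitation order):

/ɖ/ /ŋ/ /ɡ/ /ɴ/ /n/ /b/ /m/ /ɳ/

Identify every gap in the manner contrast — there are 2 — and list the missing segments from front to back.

/d/, /ɢ/

bilabial: oral stop /b/, nasal /m/.
alveolar: oral stop —, nasal /n/.
retroflex: oral stop /ɖ/, nasal /ɳ/.
velar: oral stop /ɡ/, nasal /ŋ/.
uvular: oral stop —, nasal /ɴ/.
Gaps, from front to back: alveolar lacks oral stop (/d/); uvular lacks oral stop (/ɢ/).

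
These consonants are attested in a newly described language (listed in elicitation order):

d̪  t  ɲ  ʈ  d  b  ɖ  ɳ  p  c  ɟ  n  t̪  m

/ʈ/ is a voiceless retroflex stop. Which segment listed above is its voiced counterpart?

The voiced counterpart is a voiced retroflex stop — in this inventory, /ɖ/.

/ɖ/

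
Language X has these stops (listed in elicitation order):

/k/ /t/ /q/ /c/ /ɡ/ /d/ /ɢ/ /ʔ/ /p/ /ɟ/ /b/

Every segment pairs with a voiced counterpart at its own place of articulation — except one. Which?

Bilabial: /p/ ~ /b/
Alveolar: /t/ ~ /d/
Palatal: /c/ ~ /ɟ/
Velar: /k/ ~ /ɡ/
Uvular: /q/ ~ /ɢ/
Glottal: only /ʔ/ (voiceless); no voiced partner.
So /ʔ/ is the unpaired segment.

/ʔ/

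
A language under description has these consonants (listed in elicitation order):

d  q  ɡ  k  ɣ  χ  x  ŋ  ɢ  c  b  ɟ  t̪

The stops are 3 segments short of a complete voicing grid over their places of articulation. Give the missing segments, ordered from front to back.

Voiceless: /t̪/ (dental), /c/ (palatal), /k/ (velar), /q/ (uvular).
Voiced: /b/ (bilabial), /d/ (alveolar), /ɟ/ (palatal), /ɡ/ (velar), /ɢ/ (uvular).
Gaps, from front to back: bilabial lacks voiceless (/p/); dental lacks voiced (/d̪/); alveolar lacks voiceless (/t/).

/p/, /d̪/, /t/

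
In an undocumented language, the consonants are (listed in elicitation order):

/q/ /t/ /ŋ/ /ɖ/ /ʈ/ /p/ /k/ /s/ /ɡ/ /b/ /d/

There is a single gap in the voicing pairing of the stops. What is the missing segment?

/ɢ/

bilabial: voiceless /p/, voiced /b/.
alveolar: voiceless /t/, voiced /d/.
retroflex: voiceless /ʈ/, voiced /ɖ/.
velar: voiceless /k/, voiced /ɡ/.
uvular: voiceless /q/, voiced —.
The uvular row has no voiced member, so the gap is the voiced uvular stop /ɢ/.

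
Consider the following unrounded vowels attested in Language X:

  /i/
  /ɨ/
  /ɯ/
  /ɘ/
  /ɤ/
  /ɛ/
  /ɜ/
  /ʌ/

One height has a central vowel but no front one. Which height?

height            front     central   back    
high              i         ɨ         ɯ       
high-mid          —         ɘ         ɤ       
low-mid           ɛ         ɜ         ʌ       
Every height has a front member except high-mid, where /e/ would be expected.

high-mid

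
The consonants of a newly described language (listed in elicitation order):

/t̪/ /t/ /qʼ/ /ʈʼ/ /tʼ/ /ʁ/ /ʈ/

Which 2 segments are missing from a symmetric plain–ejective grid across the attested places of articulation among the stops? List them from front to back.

place of articulation  plain     ejective
dental            t̪        —       
alveolar          t         tʼ      
retroflex         ʈ         ʈʼ      
uvular            —         qʼ      
Gaps, from front to back: dental lacks ejective (/t̪ʼ/); uvular lacks plain (/q/).

/t̪ʼ/, /q/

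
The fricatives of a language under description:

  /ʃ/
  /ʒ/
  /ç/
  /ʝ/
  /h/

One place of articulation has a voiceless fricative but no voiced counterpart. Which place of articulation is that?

glottal

place of articulation  voiceless  voiced  
postalveolar      ʃ         ʒ       
palatal           ç         ʝ       
glottal           h         —       
Every place of articulation has a voiced member except glottal, where /ɦ/ would be expected.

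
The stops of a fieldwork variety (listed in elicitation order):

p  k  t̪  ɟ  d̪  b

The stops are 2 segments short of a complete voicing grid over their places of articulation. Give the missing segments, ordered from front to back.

place of articulation  voiceless  voiced  
bilabial          p         b       
dental            t̪        d̪      
palatal           —         ɟ       
velar             k         —       
Gaps, from front to back: palatal lacks voiceless (/c/); velar lacks voiced (/ɡ/).

/c/, /ɡ/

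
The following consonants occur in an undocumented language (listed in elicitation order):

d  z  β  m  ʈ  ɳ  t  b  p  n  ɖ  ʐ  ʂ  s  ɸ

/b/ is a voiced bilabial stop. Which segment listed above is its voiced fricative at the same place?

The voiced fricative at the same place is a voiced bilabial fricative — in this inventory, /β/.

/β/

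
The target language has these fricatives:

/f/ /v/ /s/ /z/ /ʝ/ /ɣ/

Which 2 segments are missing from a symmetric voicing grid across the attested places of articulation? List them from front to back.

labiodental: voiceless /f/, voiced /v/.
alveolar: voiceless /s/, voiced /z/.
palatal: voiceless —, voiced /ʝ/.
velar: voiceless —, voiced /ɣ/.
Gaps, from front to back: palatal lacks voiceless (/ç/); velar lacks voiceless (/x/).

/ç/, /x/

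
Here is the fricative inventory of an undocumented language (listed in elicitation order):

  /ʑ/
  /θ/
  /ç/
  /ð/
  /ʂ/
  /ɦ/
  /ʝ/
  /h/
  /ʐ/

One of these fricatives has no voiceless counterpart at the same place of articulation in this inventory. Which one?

/ʑ/

Dental: /θ/ ~ /ð/
Retroflex: /ʂ/ ~ /ʐ/
Palatal: /ç/ ~ /ʝ/
Glottal: /h/ ~ /ɦ/
Alveolo-palatal: only /ʑ/ (voiced); no voiceless partner.
So /ʑ/ is the unpaired segment.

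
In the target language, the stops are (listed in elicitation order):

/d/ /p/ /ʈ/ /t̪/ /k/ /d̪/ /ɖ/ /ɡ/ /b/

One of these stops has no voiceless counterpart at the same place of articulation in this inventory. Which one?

/d/

Bilabial: /p/ ~ /b/
Dental: /t̪/ ~ /d̪/
Retroflex: /ʈ/ ~ /ɖ/
Velar: /k/ ~ /ɡ/
Alveolar: only /d/ (voiced); no voiceless partner.
So /d/ is the unpaired segment.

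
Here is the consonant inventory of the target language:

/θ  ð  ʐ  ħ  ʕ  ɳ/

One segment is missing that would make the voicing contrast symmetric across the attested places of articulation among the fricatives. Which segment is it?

/ʂ/

place of articulation  voiceless  voiced  
dental            θ         ð       
retroflex         —         ʐ       
pharyngeal        ħ         ʕ       
The retroflex row has no voiceless member, so the gap is the voiceless retroflex fricative /ʂ/.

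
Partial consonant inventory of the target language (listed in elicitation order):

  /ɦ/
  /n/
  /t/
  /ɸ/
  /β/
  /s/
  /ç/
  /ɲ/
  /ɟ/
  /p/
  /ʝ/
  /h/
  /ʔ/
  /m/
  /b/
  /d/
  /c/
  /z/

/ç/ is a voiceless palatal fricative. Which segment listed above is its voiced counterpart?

The voiced counterpart is a voiced palatal fricative — in this inventory, /ʝ/.

/ʝ/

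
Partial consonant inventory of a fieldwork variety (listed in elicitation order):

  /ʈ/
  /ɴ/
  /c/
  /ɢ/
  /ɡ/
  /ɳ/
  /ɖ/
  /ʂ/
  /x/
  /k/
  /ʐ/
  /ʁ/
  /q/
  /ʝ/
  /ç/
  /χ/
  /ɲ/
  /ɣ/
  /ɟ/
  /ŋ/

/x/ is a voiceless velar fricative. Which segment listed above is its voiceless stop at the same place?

/k/

The voiceless stop at the same place is a voiceless velar stop — in this inventory, /k/.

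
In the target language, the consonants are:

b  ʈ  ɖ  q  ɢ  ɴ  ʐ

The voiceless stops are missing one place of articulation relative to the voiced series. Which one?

Voiceless: /ʈ/ (retroflex), /q/ (uvular).
Voiced: /b/ (bilabial), /ɖ/ (retroflex), /ɢ/ (uvular).
Every place of articulation has a voiceless member except bilabial, where /p/ would be expected.

bilabial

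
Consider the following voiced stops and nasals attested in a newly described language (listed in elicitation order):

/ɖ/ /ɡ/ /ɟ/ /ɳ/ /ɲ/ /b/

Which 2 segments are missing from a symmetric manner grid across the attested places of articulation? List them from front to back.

/m/, /ŋ/

Oral stop: /b/ (bilabial), /ɖ/ (retroflex), /ɟ/ (palatal), /ɡ/ (velar).
Nasal: /ɳ/ (retroflex), /ɲ/ (palatal).
Gaps, from front to back: bilabial lacks nasal (/m/); velar lacks nasal (/ŋ/).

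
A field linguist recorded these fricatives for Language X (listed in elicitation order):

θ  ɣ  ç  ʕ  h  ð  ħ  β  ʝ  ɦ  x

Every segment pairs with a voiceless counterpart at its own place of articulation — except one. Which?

Dental: /θ/ ~ /ð/
Palatal: /ç/ ~ /ʝ/
Velar: /x/ ~ /ɣ/
Pharyngeal: /ħ/ ~ /ʕ/
Glottal: /h/ ~ /ɦ/
Bilabial: only /β/ (voiced); no voiceless partner.
So /β/ is the unpaired segment.

/β/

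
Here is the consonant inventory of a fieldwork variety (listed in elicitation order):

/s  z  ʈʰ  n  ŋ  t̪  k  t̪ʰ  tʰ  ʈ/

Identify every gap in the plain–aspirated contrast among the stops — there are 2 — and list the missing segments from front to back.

dental: plain /t̪/, aspirated /t̪ʰ/.
alveolar: plain —, aspirated /tʰ/.
retroflex: plain /ʈ/, aspirated /ʈʰ/.
velar: plain /k/, aspirated —.
Gaps, from front to back: alveolar lacks plain (/t/); velar lacks aspirated (/kʰ/).

/t/, /kʰ/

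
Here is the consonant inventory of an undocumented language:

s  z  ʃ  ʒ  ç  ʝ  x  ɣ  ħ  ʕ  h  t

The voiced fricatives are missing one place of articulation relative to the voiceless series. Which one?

glottal

alveolar: voiceless /s/, voiced /z/.
postalveolar: voiceless /ʃ/, voiced /ʒ/.
palatal: voiceless /ç/, voiced /ʝ/.
velar: voiceless /x/, voiced /ɣ/.
pharyngeal: voiceless /ħ/, voiced /ʕ/.
glottal: voiceless /h/, voiced —.
Every place of articulation has a voiced member except glottal, where /ɦ/ would be expected.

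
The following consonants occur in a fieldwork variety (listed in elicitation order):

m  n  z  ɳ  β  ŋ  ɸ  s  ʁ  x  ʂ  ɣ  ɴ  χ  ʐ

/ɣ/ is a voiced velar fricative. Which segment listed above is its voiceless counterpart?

The voiceless counterpart is a voiceless velar fricative — in this inventory, /x/.

/x/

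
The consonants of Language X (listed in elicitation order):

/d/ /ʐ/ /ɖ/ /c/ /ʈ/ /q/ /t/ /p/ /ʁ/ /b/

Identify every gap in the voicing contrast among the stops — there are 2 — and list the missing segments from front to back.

/ɟ/, /ɢ/

Voiceless: /p/ (bilabial), /t/ (alveolar), /ʈ/ (retroflex), /c/ (palatal), /q/ (uvular).
Voiced: /b/ (bilabial), /d/ (alveolar), /ɖ/ (retroflex).
Gaps, from front to back: palatal lacks voiced (/ɟ/); uvular lacks voiced (/ɢ/).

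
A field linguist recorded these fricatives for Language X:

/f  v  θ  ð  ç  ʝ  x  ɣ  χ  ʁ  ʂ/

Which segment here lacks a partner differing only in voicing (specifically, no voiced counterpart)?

Labiodental: /f/ ~ /v/
Dental: /θ/ ~ /ð/
Palatal: /ç/ ~ /ʝ/
Velar: /x/ ~ /ɣ/
Uvular: /χ/ ~ /ʁ/
Retroflex: only /ʂ/ (voiceless); no voiced partner.
So /ʂ/ is the unpaired segment.

/ʂ/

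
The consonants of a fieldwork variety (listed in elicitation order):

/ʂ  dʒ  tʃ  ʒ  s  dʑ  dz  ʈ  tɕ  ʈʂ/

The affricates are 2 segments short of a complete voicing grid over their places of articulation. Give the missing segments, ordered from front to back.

place of articulation  voiceless  voiced  
alveolar          —         dz      
postalveolar      tʃ        dʒ      
retroflex         ʈʂ        —       
alveolo-palatal   tɕ        dʑ      
Gaps, from front to back: alveolar lacks voiceless (/ts/); retroflex lacks voiced (/ɖʐ/).

/ts/, /ɖʐ/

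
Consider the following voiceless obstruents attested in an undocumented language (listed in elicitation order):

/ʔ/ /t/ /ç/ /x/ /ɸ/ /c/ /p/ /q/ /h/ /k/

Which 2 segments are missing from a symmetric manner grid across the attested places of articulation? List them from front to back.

/s/, /χ/

Stop: /p/ (bilabial), /t/ (alveolar), /c/ (palatal), /k/ (velar), /q/ (uvular), /ʔ/ (glottal).
Fricative: /ɸ/ (bilabial), /ç/ (palatal), /x/ (velar), /h/ (glottal).
Gaps, from front to back: alveolar lacks fricative (/s/); uvular lacks fricative (/χ/).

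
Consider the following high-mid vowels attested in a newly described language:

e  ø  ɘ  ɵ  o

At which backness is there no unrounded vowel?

back

backness          unrounded  rounded 
front             e         ø       
central           ɘ         ɵ       
back              —         o       
Every backness has an unrounded member except back, where /ɤ/ would be expected.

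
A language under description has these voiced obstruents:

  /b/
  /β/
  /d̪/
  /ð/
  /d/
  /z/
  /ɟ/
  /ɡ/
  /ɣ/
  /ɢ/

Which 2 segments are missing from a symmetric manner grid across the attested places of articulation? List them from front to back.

/ʝ/, /ʁ/

place of articulation  stop      fricative
bilabial          b         β       
dental            d̪        ð       
alveolar          d         z       
palatal           ɟ         —       
velar             ɡ         ɣ       
uvular            ɢ         —       
Gaps, from front to back: palatal lacks fricative (/ʝ/); uvular lacks fricative (/ʁ/).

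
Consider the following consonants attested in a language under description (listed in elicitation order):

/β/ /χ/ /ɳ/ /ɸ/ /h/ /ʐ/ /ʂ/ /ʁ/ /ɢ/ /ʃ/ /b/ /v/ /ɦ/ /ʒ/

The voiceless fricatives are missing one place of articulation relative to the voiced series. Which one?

bilabial: voiceless /ɸ/, voiced /β/.
labiodental: voiceless —, voiced /v/.
postalveolar: voiceless /ʃ/, voiced /ʒ/.
retroflex: voiceless /ʂ/, voiced /ʐ/.
uvular: voiceless /χ/, voiced /ʁ/.
glottal: voiceless /h/, voiced /ɦ/.
Every place of articulation has a voiceless member except labiodental, where /f/ would be expected.

labiodental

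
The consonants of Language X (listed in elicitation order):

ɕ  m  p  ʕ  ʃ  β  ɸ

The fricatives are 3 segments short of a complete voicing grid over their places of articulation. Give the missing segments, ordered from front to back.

Voiceless: /ɸ/ (bilabial), /ʃ/ (postalveolar), /ɕ/ (alveolo-palatal).
Voiced: /β/ (bilabial), /ʕ/ (pharyngeal).
Gaps, from front to back: postalveolar lacks voiced (/ʒ/); alveolo-palatal lacks voiced (/ʑ/); pharyngeal lacks voiceless (/ħ/).

/ʒ/, /ʑ/, /ħ/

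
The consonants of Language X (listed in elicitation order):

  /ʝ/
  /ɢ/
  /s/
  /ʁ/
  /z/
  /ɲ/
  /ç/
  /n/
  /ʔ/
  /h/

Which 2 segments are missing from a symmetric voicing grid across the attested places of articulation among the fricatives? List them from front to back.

/χ/, /ɦ/

Voiceless: /s/ (alveolar), /ç/ (palatal), /h/ (glottal).
Voiced: /z/ (alveolar), /ʝ/ (palatal), /ʁ/ (uvular).
Gaps, from front to back: uvular lacks voiceless (/χ/); glottal lacks voiced (/ɦ/).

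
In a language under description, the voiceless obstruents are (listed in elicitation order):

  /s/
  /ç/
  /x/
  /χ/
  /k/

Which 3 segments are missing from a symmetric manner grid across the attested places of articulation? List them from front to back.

/t/, /c/, /q/

place of articulation  stop      fricative
alveolar          —         s       
palatal           —         ç       
velar             k         x       
uvular            —         χ       
Gaps, from front to back: alveolar lacks stop (/t/); palatal lacks stop (/c/); uvular lacks stop (/q/).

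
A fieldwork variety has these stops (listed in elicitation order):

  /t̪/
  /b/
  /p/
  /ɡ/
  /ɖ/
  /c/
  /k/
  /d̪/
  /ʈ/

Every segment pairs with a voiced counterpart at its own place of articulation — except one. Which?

/c/

Bilabial: /p/ ~ /b/
Dental: /t̪/ ~ /d̪/
Retroflex: /ʈ/ ~ /ɖ/
Velar: /k/ ~ /ɡ/
Palatal: only /c/ (voiceless); no voiced partner.
So /c/ is the unpaired segment.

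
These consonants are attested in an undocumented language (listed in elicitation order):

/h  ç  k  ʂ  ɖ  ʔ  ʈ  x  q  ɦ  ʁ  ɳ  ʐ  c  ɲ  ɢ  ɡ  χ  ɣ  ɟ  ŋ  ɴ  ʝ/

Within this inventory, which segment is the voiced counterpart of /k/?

/ɡ/

/k/ is a voiceless velar stop.
The voiced counterpart is a voiced velar stop — in this inventory, /ɡ/.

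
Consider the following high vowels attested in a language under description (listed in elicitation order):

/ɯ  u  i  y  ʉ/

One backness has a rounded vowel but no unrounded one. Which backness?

central

front: unrounded /i/, rounded /y/.
central: unrounded —, rounded /ʉ/.
back: unrounded /ɯ/, rounded /u/.
Every backness has an unrounded member except central, where /ɨ/ would be expected.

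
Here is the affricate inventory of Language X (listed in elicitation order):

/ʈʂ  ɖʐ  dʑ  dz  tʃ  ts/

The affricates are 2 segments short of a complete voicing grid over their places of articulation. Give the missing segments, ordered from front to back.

/dʒ/, /tɕ/

place of articulation  voiceless  voiced  
alveolar          ts        dz      
postalveolar      tʃ        —       
retroflex         ʈʂ        ɖʐ      
alveolo-palatal   —         dʑ      
Gaps, from front to back: postalveolar lacks voiced (/dʒ/); alveolo-palatal lacks voiceless (/tɕ/).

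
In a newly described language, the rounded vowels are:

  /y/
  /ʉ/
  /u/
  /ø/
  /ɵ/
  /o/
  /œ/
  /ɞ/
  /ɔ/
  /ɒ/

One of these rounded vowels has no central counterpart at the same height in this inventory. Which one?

High: /y/ ~ /ʉ/ ~ /u/
High-mid: /ø/ ~ /ɵ/ ~ /o/
Low-mid: /œ/ ~ /ɞ/ ~ /ɔ/
Low: only /ɒ/ (back); no central partner.
So /ɒ/ is the unpaired segment.

/ɒ/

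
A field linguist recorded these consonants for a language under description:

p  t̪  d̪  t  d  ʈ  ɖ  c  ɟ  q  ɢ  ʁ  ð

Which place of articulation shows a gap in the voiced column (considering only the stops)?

Voiceless: /p/ (bilabial), /t̪/ (dental), /t/ (alveolar), /ʈ/ (retroflex), /c/ (palatal), /q/ (uvular).
Voiced: /d̪/ (dental), /d/ (alveolar), /ɖ/ (retroflex), /ɟ/ (palatal), /ɢ/ (uvular).
Every place of articulation has a voiced member except bilabial, where /b/ would be expected.

bilabial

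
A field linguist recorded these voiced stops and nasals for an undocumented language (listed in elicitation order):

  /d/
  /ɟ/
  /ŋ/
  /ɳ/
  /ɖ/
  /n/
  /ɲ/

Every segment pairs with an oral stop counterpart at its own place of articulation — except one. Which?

/ŋ/

Alveolar: /d/ ~ /n/
Retroflex: /ɖ/ ~ /ɳ/
Palatal: /ɟ/ ~ /ɲ/
Velar: only /ŋ/ (nasal); no oral stop partner.
So /ŋ/ is the unpaired segment.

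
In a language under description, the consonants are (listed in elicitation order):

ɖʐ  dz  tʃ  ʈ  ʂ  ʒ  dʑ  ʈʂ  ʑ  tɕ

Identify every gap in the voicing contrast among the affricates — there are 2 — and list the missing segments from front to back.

/ts/, /dʒ/

Voiceless: /tʃ/ (postalveolar), /ʈʂ/ (retroflex), /tɕ/ (alveolo-palatal).
Voiced: /dz/ (alveolar), /ɖʐ/ (retroflex), /dʑ/ (alveolo-palatal).
Gaps, from front to back: alveolar lacks voiceless (/ts/); postalveolar lacks voiced (/dʒ/).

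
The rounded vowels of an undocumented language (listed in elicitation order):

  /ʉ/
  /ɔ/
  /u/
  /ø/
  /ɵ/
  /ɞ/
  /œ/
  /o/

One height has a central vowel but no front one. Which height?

height            front     central   back    
high              —         ʉ         u       
high-mid          ø         ɵ         o       
low-mid           œ         ɞ         ɔ       
Every height has a front member except high, where /y/ would be expected.

high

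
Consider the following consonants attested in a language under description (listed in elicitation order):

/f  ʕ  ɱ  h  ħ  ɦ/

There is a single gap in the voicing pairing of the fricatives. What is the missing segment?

/v/

labiodental: voiceless /f/, voiced —.
pharyngeal: voiceless /ħ/, voiced /ʕ/.
glottal: voiceless /h/, voiced /ɦ/.
The labiodental row has no voiced member, so the gap is the voiced labiodental fricative /v/.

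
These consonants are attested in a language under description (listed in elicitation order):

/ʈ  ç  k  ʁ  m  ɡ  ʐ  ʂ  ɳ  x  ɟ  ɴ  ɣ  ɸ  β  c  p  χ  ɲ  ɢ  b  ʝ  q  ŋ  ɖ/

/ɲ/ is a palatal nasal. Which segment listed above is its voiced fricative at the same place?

The voiced fricative at the same place is a voiced palatal fricative — in this inventory, /ʝ/.

/ʝ/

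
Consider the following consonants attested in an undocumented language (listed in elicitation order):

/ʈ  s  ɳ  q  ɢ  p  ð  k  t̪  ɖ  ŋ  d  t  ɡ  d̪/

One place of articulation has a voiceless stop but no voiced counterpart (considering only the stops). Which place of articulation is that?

Voiceless: /p/ (bilabial), /t̪/ (dental), /t/ (alveolar), /ʈ/ (retroflex), /k/ (velar), /q/ (uvular).
Voiced: /d̪/ (dental), /d/ (alveolar), /ɖ/ (retroflex), /ɡ/ (velar), /ɢ/ (uvular).
Every place of articulation has a voiced member except bilabial, where /b/ would be expected.

bilabial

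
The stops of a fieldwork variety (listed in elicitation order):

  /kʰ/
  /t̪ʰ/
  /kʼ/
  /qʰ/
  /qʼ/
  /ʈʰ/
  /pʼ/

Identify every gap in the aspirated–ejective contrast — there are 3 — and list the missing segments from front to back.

Aspirated: /t̪ʰ/ (dental), /ʈʰ/ (retroflex), /kʰ/ (velar), /qʰ/ (uvular).
Ejective: /pʼ/ (bilabial), /kʼ/ (velar), /qʼ/ (uvular).
Gaps, from front to back: bilabial lacks aspirated (/pʰ/); dental lacks ejective (/t̪ʼ/); retroflex lacks ejective (/ʈʼ/).

/pʰ/, /t̪ʼ/, /ʈʼ/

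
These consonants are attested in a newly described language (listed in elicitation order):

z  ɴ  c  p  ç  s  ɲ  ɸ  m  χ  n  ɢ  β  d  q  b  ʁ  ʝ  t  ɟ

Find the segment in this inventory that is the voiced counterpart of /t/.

/d/

/t/ is a voiceless alveolar stop.
The voiced counterpart is a voiced alveolar stop — in this inventory, /d/.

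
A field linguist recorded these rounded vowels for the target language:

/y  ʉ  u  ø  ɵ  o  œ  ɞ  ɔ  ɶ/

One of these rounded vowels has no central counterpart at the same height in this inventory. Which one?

High: /y/ ~ /ʉ/ ~ /u/
High-mid: /ø/ ~ /ɵ/ ~ /o/
Low-mid: /œ/ ~ /ɞ/ ~ /ɔ/
Low: only /ɶ/ (front); no central partner.
So /ɶ/ is the unpaired segment.

/ɶ/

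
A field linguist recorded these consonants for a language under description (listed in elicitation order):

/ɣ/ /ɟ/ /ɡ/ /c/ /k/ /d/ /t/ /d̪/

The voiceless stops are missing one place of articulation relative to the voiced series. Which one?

dental: voiceless —, voiced /d̪/.
alveolar: voiceless /t/, voiced /d/.
palatal: voiceless /c/, voiced /ɟ/.
velar: voiceless /k/, voiced /ɡ/.
Every place of articulation has a voiceless member except dental, where /t̪/ would be expected.

dental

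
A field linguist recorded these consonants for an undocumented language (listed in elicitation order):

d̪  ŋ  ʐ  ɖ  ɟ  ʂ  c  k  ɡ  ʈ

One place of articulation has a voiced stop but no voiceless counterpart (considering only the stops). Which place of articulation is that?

dental

place of articulation  voiceless  voiced  
dental            —         d̪      
retroflex         ʈ         ɖ       
palatal           c         ɟ       
velar             k         ɡ       
Every place of articulation has a voiceless member except dental, where /t̪/ would be expected.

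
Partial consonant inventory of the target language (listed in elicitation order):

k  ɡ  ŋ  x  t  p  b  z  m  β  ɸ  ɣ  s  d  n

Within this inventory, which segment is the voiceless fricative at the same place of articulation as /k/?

/k/ is a voiceless velar stop.
The voiceless fricative at the same place is a voiceless velar fricative — in this inventory, /x/.

/x/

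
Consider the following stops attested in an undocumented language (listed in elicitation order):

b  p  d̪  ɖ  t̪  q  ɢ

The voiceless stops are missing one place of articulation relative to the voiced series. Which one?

bilabial: voiceless /p/, voiced /b/.
dental: voiceless /t̪/, voiced /d̪/.
retroflex: voiceless —, voiced /ɖ/.
uvular: voiceless /q/, voiced /ɢ/.
Every place of articulation has a voiceless member except retroflex, where /ʈ/ would be expected.

retroflex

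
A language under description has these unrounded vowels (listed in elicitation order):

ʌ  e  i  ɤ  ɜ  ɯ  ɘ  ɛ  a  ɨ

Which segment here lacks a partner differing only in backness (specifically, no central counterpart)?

High: /i/ ~ /ɨ/ ~ /ɯ/
High-mid: /e/ ~ /ɘ/ ~ /ɤ/
Low-mid: /ɛ/ ~ /ɜ/ ~ /ʌ/
Low: only /a/ (front); no central partner.
So /a/ is the unpaired segment.

/a/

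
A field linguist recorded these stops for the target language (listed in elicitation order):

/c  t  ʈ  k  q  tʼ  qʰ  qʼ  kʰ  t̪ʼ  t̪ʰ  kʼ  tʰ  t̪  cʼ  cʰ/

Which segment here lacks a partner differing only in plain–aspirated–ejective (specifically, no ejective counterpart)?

/ʈ/

Dental: /t̪/ ~ /t̪ʰ/ ~ /t̪ʼ/
Alveolar: /t/ ~ /tʰ/ ~ /tʼ/
Palatal: /c/ ~ /cʰ/ ~ /cʼ/
Velar: /k/ ~ /kʰ/ ~ /kʼ/
Uvular: /q/ ~ /qʰ/ ~ /qʼ/
Retroflex: only /ʈ/ (plain); no ejective partner.
So /ʈ/ is the unpaired segment.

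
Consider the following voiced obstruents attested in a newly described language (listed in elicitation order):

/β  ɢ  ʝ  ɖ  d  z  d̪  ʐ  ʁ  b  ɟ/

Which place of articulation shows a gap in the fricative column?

place of articulation  stop      fricative
bilabial          b         β       
dental            d̪        —       
alveolar          d         z       
retroflex         ɖ         ʐ       
palatal           ɟ         ʝ       
uvular            ɢ         ʁ       
Every place of articulation has a fricative member except dental, where /ð/ would be expected.

dental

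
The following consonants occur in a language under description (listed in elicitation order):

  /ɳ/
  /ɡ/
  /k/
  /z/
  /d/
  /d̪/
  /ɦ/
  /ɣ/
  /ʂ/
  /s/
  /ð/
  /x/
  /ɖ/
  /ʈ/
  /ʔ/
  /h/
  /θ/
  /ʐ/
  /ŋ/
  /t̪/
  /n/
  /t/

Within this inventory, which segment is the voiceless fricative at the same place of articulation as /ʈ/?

/ʂ/

/ʈ/ is a voiceless retroflex stop.
The voiceless fricative at the same place is a voiceless retroflex fricative — in this inventory, /ʂ/.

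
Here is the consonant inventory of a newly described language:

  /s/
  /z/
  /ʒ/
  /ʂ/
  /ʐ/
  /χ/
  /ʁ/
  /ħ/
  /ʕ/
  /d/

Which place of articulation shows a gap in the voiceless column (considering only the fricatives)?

postalveolar

alveolar: voiceless /s/, voiced /z/.
postalveolar: voiceless —, voiced /ʒ/.
retroflex: voiceless /ʂ/, voiced /ʐ/.
uvular: voiceless /χ/, voiced /ʁ/.
pharyngeal: voiceless /ħ/, voiced /ʕ/.
Every place of articulation has a voiceless member except postalveolar, where /ʃ/ would be expected.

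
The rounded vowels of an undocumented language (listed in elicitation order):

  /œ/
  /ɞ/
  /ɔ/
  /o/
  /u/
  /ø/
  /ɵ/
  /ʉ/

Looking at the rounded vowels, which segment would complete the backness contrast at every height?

high: front —, central /ʉ/, back /u/.
high-mid: front /ø/, central /ɵ/, back /o/.
low-mid: front /œ/, central /ɞ/, back /ɔ/.
The high row has no front member, so the gap is the high front rounded vowel /y/.

/y/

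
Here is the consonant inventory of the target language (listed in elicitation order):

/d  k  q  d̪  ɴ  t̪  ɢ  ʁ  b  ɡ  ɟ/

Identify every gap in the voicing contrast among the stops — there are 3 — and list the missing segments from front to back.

Voiceless: /t̪/ (dental), /k/ (velar), /q/ (uvular).
Voiced: /b/ (bilabial), /d̪/ (dental), /d/ (alveolar), /ɟ/ (palatal), /ɡ/ (velar), /ɢ/ (uvular).
Gaps, from front to back: bilabial lacks voiceless (/p/); alveolar lacks voiceless (/t/); palatal lacks voiceless (/c/).

/p/, /t/, /c/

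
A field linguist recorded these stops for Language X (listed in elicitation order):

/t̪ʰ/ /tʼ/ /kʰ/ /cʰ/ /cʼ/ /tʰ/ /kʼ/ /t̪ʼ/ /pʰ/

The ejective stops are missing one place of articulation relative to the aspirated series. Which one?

place of articulation  aspirated  ejective
bilabial          pʰ        —       
dental            t̪ʰ       t̪ʼ     
alveolar          tʰ        tʼ      
palatal           cʰ        cʼ      
velar             kʰ        kʼ      
Every place of articulation has an ejective member except bilabial, where /pʼ/ would be expected.

bilabial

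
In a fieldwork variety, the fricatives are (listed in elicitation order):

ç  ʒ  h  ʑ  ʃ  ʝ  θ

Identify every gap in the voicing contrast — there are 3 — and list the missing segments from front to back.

/ð/, /ɕ/, /ɦ/

place of articulation  voiceless  voiced  
dental            θ         —       
postalveolar      ʃ         ʒ       
alveolo-palatal   —         ʑ       
palatal           ç         ʝ       
glottal           h         —       
Gaps, from front to back: dental lacks voiced (/ð/); alveolo-palatal lacks voiceless (/ɕ/); glottal lacks voiced (/ɦ/).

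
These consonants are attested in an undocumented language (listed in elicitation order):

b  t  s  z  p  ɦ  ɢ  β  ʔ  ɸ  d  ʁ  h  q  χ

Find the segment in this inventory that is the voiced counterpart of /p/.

/p/ is a voiceless bilabial stop.
The voiced counterpart is a voiced bilabial stop — in this inventory, /b/.

/b/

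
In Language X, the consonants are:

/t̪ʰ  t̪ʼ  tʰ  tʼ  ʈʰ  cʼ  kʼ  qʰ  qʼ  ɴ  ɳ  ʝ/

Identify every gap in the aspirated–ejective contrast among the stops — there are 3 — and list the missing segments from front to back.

/ʈʼ/, /cʰ/, /kʰ/

Aspirated: /t̪ʰ/ (dental), /tʰ/ (alveolar), /ʈʰ/ (retroflex), /qʰ/ (uvular).
Ejective: /t̪ʼ/ (dental), /tʼ/ (alveolar), /cʼ/ (palatal), /kʼ/ (velar), /qʼ/ (uvular).
Gaps, from front to back: retroflex lacks ejective (/ʈʼ/); palatal lacks aspirated (/cʰ/); velar lacks aspirated (/kʰ/).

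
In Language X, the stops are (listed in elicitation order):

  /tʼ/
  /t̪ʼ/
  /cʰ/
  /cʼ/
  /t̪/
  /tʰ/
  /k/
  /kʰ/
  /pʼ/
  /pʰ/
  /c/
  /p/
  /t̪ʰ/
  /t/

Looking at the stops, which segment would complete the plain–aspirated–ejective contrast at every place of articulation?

Plain: /p/ (bilabial), /t̪/ (dental), /t/ (alveolar), /c/ (palatal), /k/ (velar).
Aspirated: /pʰ/ (bilabial), /t̪ʰ/ (dental), /tʰ/ (alveolar), /cʰ/ (palatal), /kʰ/ (velar).
Ejective: /pʼ/ (bilabial), /t̪ʼ/ (dental), /tʼ/ (alveolar), /cʼ/ (palatal).
The velar row has no ejective member, so the gap is the ejective velar stop /kʼ/.

/kʼ/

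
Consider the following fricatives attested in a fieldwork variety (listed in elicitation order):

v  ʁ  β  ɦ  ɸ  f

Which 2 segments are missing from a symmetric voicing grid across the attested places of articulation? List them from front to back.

/χ/, /h/

bilabial: voiceless /ɸ/, voiced /β/.
labiodental: voiceless /f/, voiced /v/.
uvular: voiceless —, voiced /ʁ/.
glottal: voiceless —, voiced /ɦ/.
Gaps, from front to back: uvular lacks voiceless (/χ/); glottal lacks voiceless (/h/).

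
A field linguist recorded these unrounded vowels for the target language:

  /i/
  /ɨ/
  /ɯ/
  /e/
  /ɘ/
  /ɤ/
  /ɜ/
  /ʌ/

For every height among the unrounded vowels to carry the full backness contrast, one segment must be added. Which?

/ɛ/

high: front /i/, central /ɨ/, back /ɯ/.
high-mid: front /e/, central /ɘ/, back /ɤ/.
low-mid: front —, central /ɜ/, back /ʌ/.
The low-mid row has no front member, so the gap is the low-mid front unrounded vowel /ɛ/.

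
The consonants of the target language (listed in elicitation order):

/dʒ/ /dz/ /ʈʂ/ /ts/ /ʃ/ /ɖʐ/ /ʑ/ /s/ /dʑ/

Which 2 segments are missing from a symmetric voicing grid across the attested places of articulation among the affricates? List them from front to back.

alveolar: voiceless /ts/, voiced /dz/.
postalveolar: voiceless —, voiced /dʒ/.
retroflex: voiceless /ʈʂ/, voiced /ɖʐ/.
alveolo-palatal: voiceless —, voiced /dʑ/.
Gaps, from front to back: postalveolar lacks voiceless (/tʃ/); alveolo-palatal lacks voiceless (/tɕ/).

/tʃ/, /tɕ/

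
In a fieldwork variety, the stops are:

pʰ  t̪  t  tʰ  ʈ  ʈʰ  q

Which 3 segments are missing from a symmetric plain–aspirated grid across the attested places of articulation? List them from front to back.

/p/, /t̪ʰ/, /qʰ/

Plain: /t̪/ (dental), /t/ (alveolar), /ʈ/ (retroflex), /q/ (uvular).
Aspirated: /pʰ/ (bilabial), /tʰ/ (alveolar), /ʈʰ/ (retroflex).
Gaps, from front to back: bilabial lacks plain (/p/); dental lacks aspirated (/t̪ʰ/); uvular lacks aspirated (/qʰ/).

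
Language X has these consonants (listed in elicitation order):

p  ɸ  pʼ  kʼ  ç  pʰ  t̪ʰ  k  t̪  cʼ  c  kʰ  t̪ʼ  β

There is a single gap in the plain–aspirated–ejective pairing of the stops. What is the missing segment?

/cʰ/

bilabial: plain /p/, aspirated /pʰ/, ejective /pʼ/.
dental: plain /t̪/, aspirated /t̪ʰ/, ejective /t̪ʼ/.
palatal: plain /c/, aspirated —, ejective /cʼ/.
velar: plain /k/, aspirated /kʰ/, ejective /kʼ/.
The palatal row has no aspirated member, so the gap is the aspirated palatal stop /cʰ/.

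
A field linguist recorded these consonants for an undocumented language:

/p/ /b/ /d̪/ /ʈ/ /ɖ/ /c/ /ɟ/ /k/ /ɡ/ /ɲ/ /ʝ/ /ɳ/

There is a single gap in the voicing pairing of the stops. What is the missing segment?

/t̪/

place of articulation  voiceless  voiced  
bilabial          p         b       
dental            —         d̪      
retroflex         ʈ         ɖ       
palatal           c         ɟ       
velar             k         ɡ       
The dental row has no voiceless member, so the gap is the voiceless dental stop /t̪/.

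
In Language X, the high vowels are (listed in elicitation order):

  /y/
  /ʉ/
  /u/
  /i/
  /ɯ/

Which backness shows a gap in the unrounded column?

central

backness          unrounded  rounded 
front             i         y       
central           —         ʉ       
back              ɯ         u       
Every backness has an unrounded member except central, where /ɨ/ would be expected.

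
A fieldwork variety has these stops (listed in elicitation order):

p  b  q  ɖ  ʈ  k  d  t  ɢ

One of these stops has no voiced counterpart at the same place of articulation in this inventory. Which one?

/k/

Bilabial: /p/ ~ /b/
Alveolar: /t/ ~ /d/
Retroflex: /ʈ/ ~ /ɖ/
Uvular: /q/ ~ /ɢ/
Velar: only /k/ (voiceless); no voiced partner.
So /k/ is the unpaired segment.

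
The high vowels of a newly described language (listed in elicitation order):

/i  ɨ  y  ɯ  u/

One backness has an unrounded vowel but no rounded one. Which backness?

backness          unrounded  rounded 
front             i         y       
central           ɨ         —       
back              ɯ         u       
Every backness has a rounded member except central, where /ʉ/ would be expected.

central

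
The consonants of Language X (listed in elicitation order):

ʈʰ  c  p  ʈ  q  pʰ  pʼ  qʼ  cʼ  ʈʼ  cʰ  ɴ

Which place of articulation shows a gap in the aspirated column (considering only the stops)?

uvular

Plain: /p/ (bilabial), /ʈ/ (retroflex), /c/ (palatal), /q/ (uvular).
Aspirated: /pʰ/ (bilabial), /ʈʰ/ (retroflex), /cʰ/ (palatal).
Ejective: /pʼ/ (bilabial), /ʈʼ/ (retroflex), /cʼ/ (palatal), /qʼ/ (uvular).
Every place of articulation has an aspirated member except uvular, where /qʰ/ would be expected.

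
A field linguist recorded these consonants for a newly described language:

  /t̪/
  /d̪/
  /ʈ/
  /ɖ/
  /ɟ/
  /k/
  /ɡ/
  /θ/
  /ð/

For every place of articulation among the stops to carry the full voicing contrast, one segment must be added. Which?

/c/

Voiceless: /t̪/ (dental), /ʈ/ (retroflex), /k/ (velar).
Voiced: /d̪/ (dental), /ɖ/ (retroflex), /ɟ/ (palatal), /ɡ/ (velar).
The palatal row has no voiceless member, so the gap is the voiceless palatal stop /c/.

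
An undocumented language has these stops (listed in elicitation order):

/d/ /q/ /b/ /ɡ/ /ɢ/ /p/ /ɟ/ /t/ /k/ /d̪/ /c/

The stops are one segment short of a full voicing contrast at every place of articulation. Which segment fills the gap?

place of articulation  voiceless  voiced  
bilabial          p         b       
dental            —         d̪      
alveolar          t         d       
palatal           c         ɟ       
velar             k         ɡ       
uvular            q         ɢ       
The dental row has no voiceless member, so the gap is the voiceless dental stop /t̪/.

/t̪/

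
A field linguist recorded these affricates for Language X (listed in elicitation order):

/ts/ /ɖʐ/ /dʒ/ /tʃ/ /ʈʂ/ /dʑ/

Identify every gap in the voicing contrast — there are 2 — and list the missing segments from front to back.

place of articulation  voiceless  voiced  
alveolar          ts        —       
postalveolar      tʃ        dʒ      
retroflex         ʈʂ        ɖʐ      
alveolo-palatal   —         dʑ      
Gaps, from front to back: alveolar lacks voiced (/dz/); alveolo-palatal lacks voiceless (/tɕ/).

/dz/, /tɕ/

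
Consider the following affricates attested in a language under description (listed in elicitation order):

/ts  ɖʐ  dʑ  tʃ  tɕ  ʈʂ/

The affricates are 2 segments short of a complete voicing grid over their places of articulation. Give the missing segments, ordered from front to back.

/dz/, /dʒ/

Voiceless: /ts/ (alveolar), /tʃ/ (postalveolar), /ʈʂ/ (retroflex), /tɕ/ (alveolo-palatal).
Voiced: /ɖʐ/ (retroflex), /dʑ/ (alveolo-palatal).
Gaps, from front to back: alveolar lacks voiced (/dz/); postalveolar lacks voiced (/dʒ/).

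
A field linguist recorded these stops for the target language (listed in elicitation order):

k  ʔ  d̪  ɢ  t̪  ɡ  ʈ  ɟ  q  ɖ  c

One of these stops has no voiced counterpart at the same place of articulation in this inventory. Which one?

/ʔ/

Dental: /t̪/ ~ /d̪/
Retroflex: /ʈ/ ~ /ɖ/
Palatal: /c/ ~ /ɟ/
Velar: /k/ ~ /ɡ/
Uvular: /q/ ~ /ɢ/
Glottal: only /ʔ/ (voiceless); no voiced partner.
So /ʔ/ is the unpaired segment.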